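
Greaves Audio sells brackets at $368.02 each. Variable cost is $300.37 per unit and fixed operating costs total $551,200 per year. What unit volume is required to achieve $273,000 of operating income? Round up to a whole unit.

12,184 brackets

Each unit contributes $368.02 − $300.37 = $67.65.
Need Q such that Q × $67.65 − $551,200 = $273,000, i.e. Q = $824,200 / $67.65 = 12,183.30 → 12,184.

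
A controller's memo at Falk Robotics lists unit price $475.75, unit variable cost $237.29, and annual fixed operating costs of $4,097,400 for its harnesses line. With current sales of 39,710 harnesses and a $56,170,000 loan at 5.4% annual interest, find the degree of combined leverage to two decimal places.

4.05

Total contribution margin = 39,710 × $238.46 = $9,469,246.60.
Subtracting fixed costs: EBIT = $9,469,246.60 − $4,097,400 = $5,371,846.60. Interest = $3,033,180.00.
DOL = $9,469,246.60 ÷ $5,371,846.60 = 1.7628; DFL = $5,371,846.60 ÷ $2,338,666.60 = 2.2970.
DCL = DOL × DFL = 1.7628 × 2.2970 = 4.0492.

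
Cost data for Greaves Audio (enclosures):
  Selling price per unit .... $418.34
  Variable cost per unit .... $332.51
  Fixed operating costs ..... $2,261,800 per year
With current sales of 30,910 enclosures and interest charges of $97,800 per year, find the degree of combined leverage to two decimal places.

9.04

At 30,910 units, contribution = 30,910 × $85.83 = $2,653,005.30.
Subtracting fixed costs: EBIT = $2,653,005.30 − $2,261,800 = $391,205.30. Interest = $97,800.00.
DOL = $2,653,005.30 ÷ $391,205.30 = 6.7816; DFL = $391,205.30 ÷ $293,405.30 = 1.3333.
DCL = DOL × DFL = 6.7816 × 1.3333 = 9.0419.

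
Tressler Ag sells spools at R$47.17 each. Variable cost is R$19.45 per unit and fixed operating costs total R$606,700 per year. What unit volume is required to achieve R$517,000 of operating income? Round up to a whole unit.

40,538 spools

Contribution margin per unit = R$47.17 − R$19.45 = R$27.72.
Required volume = (fixed costs + target profit) ÷ CM = (R$606,700 + R$517,000) ÷ R$27.72 = 40,537.52, so 40,538 spools.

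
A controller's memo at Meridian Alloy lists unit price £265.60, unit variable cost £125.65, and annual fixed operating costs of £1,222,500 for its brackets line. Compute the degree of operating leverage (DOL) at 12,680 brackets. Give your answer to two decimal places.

Total contribution margin = 12,680 × £139.95 = £1,774,566.00.
EBIT = £1,774,566.00 − £1,222,500 = £552,066.00.
DOL = contribution ÷ EBIT = £1,774,566.00 ÷ £552,066.00 = 3.2144.

3.21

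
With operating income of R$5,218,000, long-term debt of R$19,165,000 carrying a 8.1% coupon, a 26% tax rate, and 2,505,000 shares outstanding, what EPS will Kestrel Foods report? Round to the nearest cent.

R$1.08

Interest = R$1,552,365.00, so EBT = R$5,218,000 − R$1,552,365.00 = R$3,665,635.00.
After tax at 26%: net income = R$3,665,635.00 × 0.74 = R$2,712,569.90.
EPS = R$2,712,569.90 ÷ 2,505,000 = R$1.08.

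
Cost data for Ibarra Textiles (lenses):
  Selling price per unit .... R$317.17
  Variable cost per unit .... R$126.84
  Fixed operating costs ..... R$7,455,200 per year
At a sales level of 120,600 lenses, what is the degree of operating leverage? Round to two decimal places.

1.48

Total contribution margin = 120,600 × R$190.33 = R$22,953,798.00.
EBIT = R$22,953,798.00 − R$7,455,200 = R$15,498,598.00.
Degree of operating leverage = R$22,953,798.00 / R$15,498,598.00 = 1.4810.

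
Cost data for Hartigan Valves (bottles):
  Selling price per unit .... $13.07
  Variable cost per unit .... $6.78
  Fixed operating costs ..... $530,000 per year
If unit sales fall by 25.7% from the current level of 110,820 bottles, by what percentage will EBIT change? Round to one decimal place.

Contribution at this volume is 110,820 × $6.29 = $697,057.80.
Operating income = contribution − fixed costs = $697,057.80 − $530,000 = $167,057.80.
So DOL = total CM / EBIT = $697,057.80 / $167,057.80 = 4.1726.
%ΔEBIT = DOL × %ΔSales = 4.1726 × -25.7% = -107.2%.

-107.2%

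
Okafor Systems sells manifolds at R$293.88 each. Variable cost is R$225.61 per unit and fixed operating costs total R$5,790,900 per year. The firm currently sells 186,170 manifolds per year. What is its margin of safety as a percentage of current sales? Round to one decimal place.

54.4%

Each unit contributes R$293.88 − R$225.61 = R$68.27. Break-even units = R$5,790,900 ÷ R$68.27 = 84,823.49; break-even revenue = 84,823.49 × R$293.88 = R$24,927,928.69.
Actual sales revenue = 186,170 × R$293.88 = R$54,711,639.60.
Margin of safety = (R$54,711,639.60 − R$24,927,928.69) ÷ R$54,711,639.60 = 54.4%.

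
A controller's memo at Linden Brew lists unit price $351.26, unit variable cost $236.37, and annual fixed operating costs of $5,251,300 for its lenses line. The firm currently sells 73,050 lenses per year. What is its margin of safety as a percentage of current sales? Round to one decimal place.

37.4%

Each unit contributes $351.26 − $236.37 = $114.89. Break-even units = $5,251,300 ÷ $114.89 = 45,707.20; break-even revenue = 45,707.20 × $351.26 = $16,055,110.44.
Actual sales revenue = 73,050 × $351.26 = $25,659,543.00.
Margin of safety = ($25,659,543.00 − $16,055,110.44) ÷ $25,659,543.00 = 37.4%.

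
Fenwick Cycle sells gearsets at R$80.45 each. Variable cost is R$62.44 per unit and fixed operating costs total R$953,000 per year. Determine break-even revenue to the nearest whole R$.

CM per unit = R$80.45 − R$62.44 = R$18.01; CM ratio = R$18.01 / R$80.45 = 0.2239.
Break-even sales = FC ÷ CM ratio = R$953,000 × R$80.45 / R$18.01 = R$4,257,016.

R$4,257,016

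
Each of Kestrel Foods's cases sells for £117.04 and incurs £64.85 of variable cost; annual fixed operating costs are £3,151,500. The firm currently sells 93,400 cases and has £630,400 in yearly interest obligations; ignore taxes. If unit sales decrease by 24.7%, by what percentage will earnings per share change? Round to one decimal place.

-110.2%

Total contribution margin = 93,400 × £52.19 = £4,874,546.00.
EBIT = £4,874,546.00 − £3,151,500 = £1,723,046.00.
Interest = £630,400.00, so EBIT − I = £1,092,646.00.
DCL = total CM / (EBIT − I) = £4,874,546.00 / £1,092,646.00 = 4.4612.
%ΔEPS = DCL × %ΔSales = 4.4612 × -24.7% = -110.2%.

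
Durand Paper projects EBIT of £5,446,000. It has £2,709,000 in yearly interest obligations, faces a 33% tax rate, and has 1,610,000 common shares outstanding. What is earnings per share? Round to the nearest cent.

Interest = £2,709,000.00, so EBT = £5,446,000 − £2,709,000.00 = £2,737,000.00.
Net income = £2,737,000.00 × (1 − 0.33) = £1,833,790.00.
EPS = £1,833,790.00 ÷ 1,610,000 = £1.14.

£1.14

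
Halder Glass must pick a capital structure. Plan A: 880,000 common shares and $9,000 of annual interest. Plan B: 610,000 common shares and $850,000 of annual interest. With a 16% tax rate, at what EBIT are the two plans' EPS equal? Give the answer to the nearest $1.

Set EPS_A = EPS_B: (EBIT − $9,000)(1 − 0.16) ÷ 880,000 = (EBIT − $850,000)(1 − 0.16) ÷ 610,000.
The (1 − t) factor cancels: (EBIT − 9,000) × 610,000 = (EBIT − 850,000) × 880,000.
Solving, EBIT = (850,000·880,000 − 9,000·610,000) / (880,000 − 610,000) = 742,510,000,000 / 270,000 = 2,750,037.04.

$2,750,037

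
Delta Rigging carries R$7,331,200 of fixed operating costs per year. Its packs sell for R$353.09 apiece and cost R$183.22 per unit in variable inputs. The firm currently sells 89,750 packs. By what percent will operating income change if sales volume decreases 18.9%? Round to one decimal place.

-36.4%

Contribution at this volume is 89,750 × R$169.87 = R$15,245,832.50.
EBIT = R$15,245,832.50 − R$7,331,200 = R$7,914,632.50.
Degree of operating leverage = R$15,245,832.50 / R$7,914,632.50 = 1.9263.
So EBIT moves 1.9263 × (-18.9%) = -36.4%.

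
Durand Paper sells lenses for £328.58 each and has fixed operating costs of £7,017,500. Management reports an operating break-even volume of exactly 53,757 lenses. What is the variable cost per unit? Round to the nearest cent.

Contribution per unit must be FC / Q = £7,017,500 / 53,757 = £130.5411.
Hence VC = price − CM = £328.58 − £130.5411 = £198.04.

£198.04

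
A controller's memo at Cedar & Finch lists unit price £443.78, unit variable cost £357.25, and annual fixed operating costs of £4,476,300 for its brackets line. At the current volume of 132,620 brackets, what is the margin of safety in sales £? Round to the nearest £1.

£35,896,835

Each unit contributes £443.78 − £357.25 = £86.53. Break-even units = £4,476,300 ÷ £86.53 = 51,731.19; break-even revenue = 51,731.19 × £443.78 = £22,957,268.16.
Current sales = 132,620 × £443.78 = £58,854,103.60.
Margin of safety = £58,854,103.60 − £22,957,268.16 = £35,896,835.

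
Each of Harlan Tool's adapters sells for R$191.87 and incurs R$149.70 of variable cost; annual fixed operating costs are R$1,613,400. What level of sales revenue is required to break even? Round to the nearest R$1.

Contribution margin per unit = R$191.87 − R$149.70 = R$42.17, a CM ratio of R$42.17 ÷ R$191.87 = 0.2198.
Break-even sales = FC ÷ CM ratio = R$1,613,400 × R$191.87 / R$42.17 = R$7,340,836.

R$7,340,836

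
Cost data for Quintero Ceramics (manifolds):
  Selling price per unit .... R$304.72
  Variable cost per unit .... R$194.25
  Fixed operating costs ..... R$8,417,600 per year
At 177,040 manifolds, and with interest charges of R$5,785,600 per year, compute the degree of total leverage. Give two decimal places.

3.65

At 177,040 units, contribution = 177,040 × R$110.47 = R$19,557,608.80.
Subtracting fixed costs: EBIT = R$19,557,608.80 − R$8,417,600 = R$11,140,008.80. Interest = R$5,785,600.00.
DOL = R$19,557,608.80 ÷ R$11,140,008.80 = 1.7556; DFL = R$11,140,008.80 ÷ R$5,354,408.80 = 2.0805.
DCL = DOL × DFL = 1.7556 × 2.0805 = 3.6525.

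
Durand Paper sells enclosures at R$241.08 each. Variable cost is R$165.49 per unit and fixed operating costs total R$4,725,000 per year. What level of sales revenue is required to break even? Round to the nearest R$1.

R$15,069,493

Contribution margin per unit = R$241.08 − R$165.49 = R$75.59, a CM ratio of R$75.59 ÷ R$241.08 = 0.3135.
Break-even revenue = fixed costs × price ÷ CM = R$4,725,000 × R$241.08 ÷ R$75.59 = R$15,069,493.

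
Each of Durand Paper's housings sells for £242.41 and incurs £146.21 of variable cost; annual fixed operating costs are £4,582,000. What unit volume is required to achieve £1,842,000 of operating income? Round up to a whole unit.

66,778 housings

Each unit contributes £242.41 − £146.21 = £96.20.
Units = (FC + target) / CM = (£4,582,000 + £1,842,000) / £96.20 = 66,777.55, so 66,778 housings.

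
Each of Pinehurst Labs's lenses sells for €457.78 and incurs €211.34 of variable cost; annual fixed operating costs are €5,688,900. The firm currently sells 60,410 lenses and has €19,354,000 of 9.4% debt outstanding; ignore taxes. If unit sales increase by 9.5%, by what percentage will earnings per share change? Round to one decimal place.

+19.2%

Contribution at this volume is 60,410 × €246.44 = €14,887,440.40.
Subtracting fixed costs: EBIT = €14,887,440.40 − €5,688,900 = €9,198,540.40.
After interest of €1,819,276.00, pre-tax earnings = €7,379,264.40.
Degree of combined leverage = contribution ÷ (EBIT − I) = €14,887,440.40 ÷ €7,379,264.40 = 2.0175.
%ΔEPS = DCL × %ΔSales = 2.0175 × +9.5% = +19.2%.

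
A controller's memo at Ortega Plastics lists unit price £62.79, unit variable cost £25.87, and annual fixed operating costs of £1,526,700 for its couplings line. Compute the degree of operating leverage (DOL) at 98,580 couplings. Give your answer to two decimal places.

Total contribution margin = 98,580 × £36.92 = £3,639,573.60.
Operating income = contribution − fixed costs = £3,639,573.60 − £1,526,700 = £2,112,873.60.
So DOL = total CM / EBIT = £3,639,573.60 / £2,112,873.60 = 1.7226.

1.72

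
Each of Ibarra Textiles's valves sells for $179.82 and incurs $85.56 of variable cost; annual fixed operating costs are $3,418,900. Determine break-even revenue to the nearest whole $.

CM per unit = $179.82 − $85.56 = $94.26; CM ratio = $94.26 / $179.82 = 0.5242.
Break-even revenue = fixed costs × price ÷ CM = $3,418,900 × $179.82 ÷ $94.26 = $6,522,243.

$6,522,243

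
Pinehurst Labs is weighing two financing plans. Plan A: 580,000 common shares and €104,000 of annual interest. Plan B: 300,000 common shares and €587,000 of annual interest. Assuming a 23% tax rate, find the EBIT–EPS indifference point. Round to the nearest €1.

At indifference, (EBIT − 104,000)(1 − t)/580,000 = (EBIT − 587,000)(1 − t)/300,000.
The (1 − t) factor cancels: (EBIT − 104,000) × 300,000 = (EBIT − 587,000) × 580,000.
EBIT × (580,000 − 300,000) = 587,000 × 580,000 − 104,000 × 300,000 = 309,260,000,000, so EBIT = 309,260,000,000 ÷ 280,000 = 1,104,500.00.

€1,104,500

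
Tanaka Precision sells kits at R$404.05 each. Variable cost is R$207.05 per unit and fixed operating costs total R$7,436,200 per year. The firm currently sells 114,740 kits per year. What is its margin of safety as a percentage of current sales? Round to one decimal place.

Each unit contributes R$404.05 − R$207.05 = R$197.00. Break-even units = R$7,436,200 ÷ R$197.00 = 37,747.21; break-even revenue = 37,747.21 × R$404.05 = R$15,251,759.44.
Actual sales revenue = 114,740 × R$404.05 = R$46,360,697.00.
Margin of safety = (R$46,360,697.00 − R$15,251,759.44) ÷ R$46,360,697.00 = 67.1%.

67.1%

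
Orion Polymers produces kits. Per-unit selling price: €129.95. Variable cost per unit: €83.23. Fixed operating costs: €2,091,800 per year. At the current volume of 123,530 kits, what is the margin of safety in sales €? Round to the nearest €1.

€10,234,457

Each unit contributes €129.95 − €83.23 = €46.72. Break-even units = €2,091,800 ÷ €46.72 = 44,773.12; break-even revenue = 44,773.12 × €129.95 = €5,818,266.48.
Actual sales revenue = 123,530 × €129.95 = €16,052,723.50.
Margin of safety = €16,052,723.50 − €5,818,266.48 = €10,234,457.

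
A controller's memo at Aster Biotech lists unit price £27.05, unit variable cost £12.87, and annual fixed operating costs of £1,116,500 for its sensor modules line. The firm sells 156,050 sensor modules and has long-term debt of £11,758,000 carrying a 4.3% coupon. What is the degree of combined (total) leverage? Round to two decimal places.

Contribution at this volume is 156,050 × £14.18 = £2,212,789.00.
Subtracting fixed costs: EBIT = £2,212,789.00 − £1,116,500 = £1,096,289.00. Interest = £505,594.00.
DOL = £2,212,789.00 ÷ £1,096,289.00 = 2.0184; DFL = £1,096,289.00 ÷ £590,695.00 = 1.8559.
DCL = DOL × DFL = 2.0184 × 1.8559 = 3.7459.

3.75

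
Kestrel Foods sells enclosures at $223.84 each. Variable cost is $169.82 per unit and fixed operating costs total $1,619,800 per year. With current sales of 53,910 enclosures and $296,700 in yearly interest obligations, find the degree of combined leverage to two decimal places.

Total contribution margin = 53,910 × $54.02 = $2,912,218.20.
Subtracting fixed costs: EBIT = $2,912,218.20 − $1,619,800 = $1,292,418.20. Interest = $296,700.00.
DOL = $2,912,218.20 ÷ $1,292,418.20 = 2.2533; DFL = $1,292,418.20 ÷ $995,718.20 = 1.2980.
DCL = DOL × DFL = 2.2533 × 1.2980 = 2.9248.

2.92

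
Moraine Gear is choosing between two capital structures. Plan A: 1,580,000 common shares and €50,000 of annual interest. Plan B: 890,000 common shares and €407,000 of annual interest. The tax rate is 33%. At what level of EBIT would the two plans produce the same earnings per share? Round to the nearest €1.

Set EPS_A = EPS_B: (EBIT − €50,000)(1 − 0.33) ÷ 1,580,000 = (EBIT − €407,000)(1 − 0.33) ÷ 890,000.
The (1 − t) factor cancels: (EBIT − 50,000) × 890,000 = (EBIT − 407,000) × 1,580,000.
EBIT × (1,580,000 − 890,000) = 407,000 × 1,580,000 − 50,000 × 890,000 = 598,560,000,000, so EBIT = 598,560,000,000 ÷ 690,000 = 867,478.26.

€867,478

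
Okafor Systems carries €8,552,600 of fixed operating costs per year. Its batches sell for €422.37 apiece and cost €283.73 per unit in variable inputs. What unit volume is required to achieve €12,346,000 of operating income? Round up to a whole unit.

150,741 batches

Each unit contributes €422.37 − €283.73 = €138.64.
Need Q such that Q × €138.64 − €8,552,600 = €12,346,000, i.e. Q = €20,898,600 / €138.64 = 150,740.05 → 150,741.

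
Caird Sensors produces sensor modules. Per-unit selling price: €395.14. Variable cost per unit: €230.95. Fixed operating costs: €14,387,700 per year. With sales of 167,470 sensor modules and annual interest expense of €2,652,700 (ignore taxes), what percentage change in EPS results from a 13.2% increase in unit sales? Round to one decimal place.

At 167,470 units, contribution = 167,470 × €164.19 = €27,496,899.30.
EBIT = €27,496,899.30 − €14,387,700 = €13,109,199.30.
Interest = €2,652,700.00, so EBIT − I = €10,456,499.30.
DCL = total CM / (EBIT − I) = €27,496,899.30 / €10,456,499.30 = 2.6296.
EPS therefore changes by 2.6296 × (+13.2%) = +34.7%.

+34.7%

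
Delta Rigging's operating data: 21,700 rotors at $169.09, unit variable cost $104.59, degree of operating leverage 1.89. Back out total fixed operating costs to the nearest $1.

At 21,700 units, contribution = 21,700 × $64.50 = $1,399,650.00.
DOL = contribution / EBIT, so EBIT = $1,399,650.00 / 1.89 = $740,555.56.
And FC = contribution − EBIT = $1,399,650.00 − $740,555.56 = $659,094.

$659,094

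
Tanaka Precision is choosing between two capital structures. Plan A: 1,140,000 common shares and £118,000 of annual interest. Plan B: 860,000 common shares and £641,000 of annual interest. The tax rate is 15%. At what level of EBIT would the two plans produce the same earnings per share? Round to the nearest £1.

£2,247,357

Set EPS_A = EPS_B: (EBIT − £118,000)(1 − 0.15) ÷ 1,140,000 = (EBIT − £641,000)(1 − 0.15) ÷ 860,000.
The (1 − t) factor cancels: (EBIT − 118,000) × 860,000 = (EBIT − 641,000) × 1,140,000.
EBIT × (1,140,000 − 860,000) = 641,000 × 1,140,000 − 118,000 × 860,000 = 629,260,000,000, so EBIT = 629,260,000,000 ÷ 280,000 = 2,247,357.14.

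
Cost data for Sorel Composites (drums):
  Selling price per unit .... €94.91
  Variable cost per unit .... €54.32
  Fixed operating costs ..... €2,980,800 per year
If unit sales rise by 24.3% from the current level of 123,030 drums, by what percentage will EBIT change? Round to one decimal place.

+60.3%

Total contribution margin = 123,030 × €40.59 = €4,993,787.70.
Operating income = contribution − fixed costs = €4,993,787.70 − €2,980,800 = €2,012,987.70.
Degree of operating leverage = €4,993,787.70 / €2,012,987.70 = 2.4808.
%ΔEBIT = DOL × %ΔSales = 2.4808 × +24.3% = +60.3%.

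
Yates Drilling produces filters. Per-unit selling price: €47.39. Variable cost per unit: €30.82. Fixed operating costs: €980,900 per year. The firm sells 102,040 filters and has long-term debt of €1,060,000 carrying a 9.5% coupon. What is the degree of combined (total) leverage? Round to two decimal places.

Contribution at this volume is 102,040 × €16.57 = €1,690,802.80.
Subtracting fixed costs: EBIT = €1,690,802.80 − €980,900 = €709,902.80. Interest = €100,700.00, so EBIT − I = €609,202.80.
DCL = contribution ÷ (EBIT − I) = €1,690,802.80 ÷ €609,202.80 = 2.7754.

2.78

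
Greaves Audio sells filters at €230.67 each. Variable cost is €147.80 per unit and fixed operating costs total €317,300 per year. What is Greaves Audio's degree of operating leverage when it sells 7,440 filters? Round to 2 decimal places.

2.06

Contribution at this volume is 7,440 × €82.87 = €616,552.80.
Operating income = contribution − fixed costs = €616,552.80 − €317,300 = €299,252.80.
So DOL = total CM / EBIT = €616,552.80 / €299,252.80 = 2.0603.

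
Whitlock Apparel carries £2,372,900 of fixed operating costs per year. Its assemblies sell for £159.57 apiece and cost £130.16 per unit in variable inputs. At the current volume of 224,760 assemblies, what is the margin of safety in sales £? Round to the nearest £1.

Contribution margin per unit = £159.57 − £130.16 = £29.41. Break-even units = £2,372,900 ÷ £29.41 = 80,683.44; break-even revenue = 80,683.44 × £159.57 = £12,874,656.68.
Current sales = 224,760 × £159.57 = £35,864,953.20.
Margin of safety = £35,864,953.20 − £12,874,656.68 = £22,990,297.

£22,990,297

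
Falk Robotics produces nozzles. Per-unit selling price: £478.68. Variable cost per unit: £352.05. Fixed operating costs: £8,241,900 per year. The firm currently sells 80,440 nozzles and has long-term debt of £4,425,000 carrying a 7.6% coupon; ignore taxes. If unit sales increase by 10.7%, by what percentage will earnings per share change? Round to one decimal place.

+67.8%

Contribution at this volume is 80,440 × £126.63 = £10,186,117.20.
EBIT = £10,186,117.20 − £8,241,900 = £1,944,217.20.
Interest = £336,300.00, so EBIT − I = £1,607,917.20.
DCL = total CM / (EBIT − I) = £10,186,117.20 / £1,607,917.20 = 6.3350.
%ΔEPS = DCL × %ΔSales = 6.3350 × +10.7% = +67.8%.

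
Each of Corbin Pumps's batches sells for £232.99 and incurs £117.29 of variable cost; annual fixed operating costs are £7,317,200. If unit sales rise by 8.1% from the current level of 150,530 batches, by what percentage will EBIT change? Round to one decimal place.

At 150,530 units, contribution = 150,530 × £115.70 = £17,416,321.00.
EBIT = £17,416,321.00 − £7,317,200 = £10,099,121.00.
DOL = contribution ÷ EBIT = £17,416,321.00 ÷ £10,099,121.00 = 1.7245.
%ΔEBIT = DOL × %ΔSales = 1.7245 × +8.1% = +14.0%.

+14.0%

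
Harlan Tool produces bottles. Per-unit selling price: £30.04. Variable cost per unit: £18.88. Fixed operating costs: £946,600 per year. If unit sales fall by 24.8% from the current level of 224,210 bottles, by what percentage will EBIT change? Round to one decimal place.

At 224,210 units, contribution = 224,210 × £11.16 = £2,502,183.60.
EBIT = £2,502,183.60 − £946,600 = £1,555,583.60.
Degree of operating leverage = £2,502,183.60 / £1,555,583.60 = 1.6085.
Operating income changes by 1.6085 × -24.8% = -39.9%.

-39.9%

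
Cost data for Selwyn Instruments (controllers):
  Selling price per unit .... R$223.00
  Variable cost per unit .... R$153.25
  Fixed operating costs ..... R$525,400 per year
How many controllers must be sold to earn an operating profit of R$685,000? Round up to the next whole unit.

Each unit contributes R$223.00 − R$153.25 = R$69.75.
Required volume = (fixed costs + target profit) ÷ CM = (R$525,400 + R$685,000) ÷ R$69.75 = 17,353.41, so 17,354 controllers.

17,354 controllers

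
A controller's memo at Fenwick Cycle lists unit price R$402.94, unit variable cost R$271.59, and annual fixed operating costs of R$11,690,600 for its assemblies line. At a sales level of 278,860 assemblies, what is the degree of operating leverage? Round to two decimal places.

At 278,860 units, contribution = 278,860 × R$131.35 = R$36,628,261.00.
Operating income = contribution − fixed costs = R$36,628,261.00 − R$11,690,600 = R$24,937,661.00.
So DOL = total CM / EBIT = R$36,628,261.00 / R$24,937,661.00 = 1.4688.

1.47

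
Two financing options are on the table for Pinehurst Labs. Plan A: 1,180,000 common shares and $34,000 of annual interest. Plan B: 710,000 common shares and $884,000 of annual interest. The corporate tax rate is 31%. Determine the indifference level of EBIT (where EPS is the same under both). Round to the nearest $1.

Set EPS_A = EPS_B: (EBIT − $34,000)(1 − 0.31) ÷ 1,180,000 = (EBIT − $884,000)(1 − 0.31) ÷ 710,000.
Cancelling (1 − t) and cross-multiplying: 710,000·(EBIT − 34,000) = 1,180,000·(EBIT − 884,000).
EBIT × (1,180,000 − 710,000) = 884,000 × 1,180,000 − 34,000 × 710,000 = 1,018,980,000,000, so EBIT = 1,018,980,000,000 ÷ 470,000 = 2,168,042.55.

$2,168,043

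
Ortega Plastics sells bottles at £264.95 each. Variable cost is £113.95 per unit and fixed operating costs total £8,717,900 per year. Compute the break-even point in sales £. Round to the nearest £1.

CM per unit = £264.95 − £113.95 = £151.00; CM ratio = £151.00 / £264.95 = 0.5699.
Break-even sales = FC ÷ CM ratio = £8,717,900 × £264.95 / £151.00 = £15,296,739.

£15,296,739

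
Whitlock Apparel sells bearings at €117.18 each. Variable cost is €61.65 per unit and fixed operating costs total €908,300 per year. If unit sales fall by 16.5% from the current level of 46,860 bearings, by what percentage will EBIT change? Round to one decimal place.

-25.3%

At 46,860 units, contribution = 46,860 × €55.53 = €2,602,135.80.
EBIT = €2,602,135.80 − €908,300 = €1,693,835.80.
So DOL = total CM / EBIT = €2,602,135.80 / €1,693,835.80 = 1.5362.
%ΔEBIT = DOL × %ΔSales = 1.5362 × -16.5% = -25.3%.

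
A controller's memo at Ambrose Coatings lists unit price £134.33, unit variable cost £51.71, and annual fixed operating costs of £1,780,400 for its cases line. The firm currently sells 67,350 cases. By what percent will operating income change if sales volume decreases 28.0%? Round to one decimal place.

-41.2%

At 67,350 units, contribution = 67,350 × £82.62 = £5,564,457.00.
EBIT = £5,564,457.00 − £1,780,400 = £3,784,057.00.
So DOL = total CM / EBIT = £5,564,457.00 / £3,784,057.00 = 1.4705.
So EBIT moves 1.4705 × (-28.0%) = -41.2%.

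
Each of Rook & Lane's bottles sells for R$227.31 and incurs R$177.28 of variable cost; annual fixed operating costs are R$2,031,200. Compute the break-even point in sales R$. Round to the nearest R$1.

Contribution margin per unit = R$227.31 − R$177.28 = R$50.03, a CM ratio of R$50.03 ÷ R$227.31 = 0.2201.
Break-even revenue = fixed costs × price ÷ CM = R$2,031,200 × R$227.31 ÷ R$50.03 = R$9,228,704.

R$9,228,704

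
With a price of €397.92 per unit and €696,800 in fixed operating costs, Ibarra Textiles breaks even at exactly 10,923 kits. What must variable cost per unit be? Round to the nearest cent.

€334.13

At break-even, FC = Q × (P − VC), so P − VC = €696,800 ÷ 10,923 = €63.7920.
Hence VC = price − CM = €397.92 − €63.7920 = €334.13.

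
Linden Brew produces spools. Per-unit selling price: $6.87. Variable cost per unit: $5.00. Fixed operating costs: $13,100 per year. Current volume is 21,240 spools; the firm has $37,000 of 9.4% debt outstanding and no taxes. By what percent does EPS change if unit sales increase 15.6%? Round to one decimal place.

+26.8%

Contribution at this volume is 21,240 × $1.87 = $39,718.80.
EBIT = $39,718.80 − $13,100 = $26,618.80.
After interest of $3,478.00, pre-tax earnings = $23,140.80.
DCL = total CM / (EBIT − I) = $39,718.80 / $23,140.80 = 1.7164.
%ΔEPS = DCL × %ΔSales = 1.7164 × +15.6% = +26.8%.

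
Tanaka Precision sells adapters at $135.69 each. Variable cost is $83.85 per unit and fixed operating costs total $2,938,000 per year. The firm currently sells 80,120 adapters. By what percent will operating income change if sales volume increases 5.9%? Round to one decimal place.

Total contribution margin = 80,120 × $51.84 = $4,153,420.80.
Subtracting fixed costs: EBIT = $4,153,420.80 − $2,938,000 = $1,215,420.80.
So DOL = total CM / EBIT = $4,153,420.80 / $1,215,420.80 = 3.4173.
Operating income changes by 3.4173 × +5.9% = +20.2%.

+20.2%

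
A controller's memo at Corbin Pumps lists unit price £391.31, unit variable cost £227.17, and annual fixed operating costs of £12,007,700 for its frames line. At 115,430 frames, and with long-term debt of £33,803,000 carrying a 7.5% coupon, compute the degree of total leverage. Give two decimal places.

Total contribution margin = 115,430 × £164.14 = £18,946,680.20.
EBIT = £18,946,680.20 − £12,007,700 = £6,938,980.20. Interest = £2,535,225.00.
DOL = £18,946,680.20 ÷ £6,938,980.20 = 2.7305; DFL = £6,938,980.20 ÷ £4,403,755.20 = 1.5757.
DCL = DOL × DFL = 2.7305 × 1.5757 = 4.3024.

4.30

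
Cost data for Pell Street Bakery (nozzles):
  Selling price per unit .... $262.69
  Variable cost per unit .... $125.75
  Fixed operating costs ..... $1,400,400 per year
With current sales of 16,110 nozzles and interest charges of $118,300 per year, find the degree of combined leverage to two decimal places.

Total contribution margin = 16,110 × $136.94 = $2,206,103.40.
Operating income = contribution − fixed costs = $2,206,103.40 − $1,400,400 = $805,703.40. Interest = $118,300.00.
DOL = $2,206,103.40 ÷ $805,703.40 = 2.7381; DFL = $805,703.40 ÷ $687,403.40 = 1.1721.
Combined leverage = 2.7381 × 1.1721 = 3.2093.

3.21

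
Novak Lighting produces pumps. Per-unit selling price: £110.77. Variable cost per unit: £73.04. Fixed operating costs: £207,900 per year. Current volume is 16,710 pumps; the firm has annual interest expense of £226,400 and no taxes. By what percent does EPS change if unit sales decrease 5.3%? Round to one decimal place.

-17.0%

At 16,710 units, contribution = 16,710 × £37.73 = £630,468.30.
EBIT = £630,468.30 − £207,900 = £422,568.30.
Interest = £226,400.00, so EBIT − I = £196,168.30.
DCL = total CM / (EBIT − I) = £630,468.30 / £196,168.30 = 3.2139.
EPS therefore changes by 3.2139 × (-5.3%) = -17.0%.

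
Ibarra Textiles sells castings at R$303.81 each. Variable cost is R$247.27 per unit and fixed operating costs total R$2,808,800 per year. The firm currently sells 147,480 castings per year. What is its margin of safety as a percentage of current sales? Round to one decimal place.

66.3%

Contribution margin per unit = R$303.81 − R$247.27 = R$56.54. Break-even units = R$2,808,800 ÷ R$56.54 = 49,678.10; break-even revenue = 49,678.10 × R$303.81 = R$15,092,704.78.
Actual sales revenue = 147,480 × R$303.81 = R$44,805,898.80.
Margin of safety = (R$44,805,898.80 − R$15,092,704.78) ÷ R$44,805,898.80 = 66.3%.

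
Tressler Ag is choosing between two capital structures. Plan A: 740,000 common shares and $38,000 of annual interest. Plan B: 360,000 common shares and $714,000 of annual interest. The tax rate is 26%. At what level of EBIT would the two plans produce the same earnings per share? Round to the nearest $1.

Set EPS_A = EPS_B: (EBIT − $38,000)(1 − 0.26) ÷ 740,000 = (EBIT − $714,000)(1 − 0.26) ÷ 360,000.
Cancelling (1 − t) and cross-multiplying: 360,000·(EBIT − 38,000) = 740,000·(EBIT − 714,000).
EBIT × (740,000 − 360,000) = 714,000 × 740,000 − 38,000 × 360,000 = 514,680,000,000, so EBIT = 514,680,000,000 ÷ 380,000 = 1,354,421.05.

$1,354,421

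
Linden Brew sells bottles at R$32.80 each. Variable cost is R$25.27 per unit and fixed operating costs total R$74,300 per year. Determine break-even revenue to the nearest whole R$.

Contribution margin per unit = R$32.80 − R$25.27 = R$7.53, a CM ratio of R$7.53 ÷ R$32.80 = 0.2296.
Break-even sales = FC ÷ CM ratio = R$74,300 × R$32.80 / R$7.53 = R$323,644.

R$323,644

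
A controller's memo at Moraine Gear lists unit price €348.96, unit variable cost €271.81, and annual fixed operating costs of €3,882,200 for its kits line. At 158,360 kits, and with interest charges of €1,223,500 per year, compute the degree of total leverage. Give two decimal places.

At 158,360 units, contribution = 158,360 × €77.15 = €12,217,474.00.
EBIT = €12,217,474.00 − €3,882,200 = €8,335,274.00. Interest = €1,223,500.00.
DOL = €12,217,474.00 ÷ €8,335,274.00 = 1.4658; DFL = €8,335,274.00 ÷ €7,111,774.00 = 1.1720.
Combined leverage = 1.4658 × 1.1720 = 1.7179.

1.72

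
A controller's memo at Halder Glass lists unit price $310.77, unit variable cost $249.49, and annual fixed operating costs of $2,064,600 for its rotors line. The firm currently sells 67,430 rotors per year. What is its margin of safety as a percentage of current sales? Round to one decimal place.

50.0%

Unit CM = price − variable cost = $310.77 − $249.49 = $61.28. Break-even units = $2,064,600 ÷ $61.28 = 33,691.25; break-even revenue = 33,691.25 × $310.77 = $10,470,230.78.
Current sales = 67,430 × $310.77 = $20,955,221.10.
Margin of safety = ($20,955,221.10 − $10,470,230.78) ÷ $20,955,221.10 = 50.0%.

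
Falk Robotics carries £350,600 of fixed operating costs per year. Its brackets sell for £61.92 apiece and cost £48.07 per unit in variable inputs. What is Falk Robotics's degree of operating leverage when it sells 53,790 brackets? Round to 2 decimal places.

At 53,790 units, contribution = 53,790 × £13.85 = £744,991.50.
Operating income = contribution − fixed costs = £744,991.50 − £350,600 = £394,391.50.
Degree of operating leverage = £744,991.50 / £394,391.50 = 1.8890.

1.89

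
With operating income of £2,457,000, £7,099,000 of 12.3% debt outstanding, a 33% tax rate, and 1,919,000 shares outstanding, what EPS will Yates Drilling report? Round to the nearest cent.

Pre-tax income = £2,457,000 − £873,177.00 = £1,583,823.00.
After tax at 33%: net income = £1,583,823.00 × 0.67 = £1,061,161.41.
EPS = £1,061,161.41 ÷ 1,919,000 = £0.55.

£0.55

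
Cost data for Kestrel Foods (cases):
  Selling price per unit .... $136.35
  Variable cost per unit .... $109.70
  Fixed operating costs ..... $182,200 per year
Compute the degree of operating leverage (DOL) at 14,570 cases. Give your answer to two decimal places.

At 14,570 units, contribution = 14,570 × $26.65 = $388,290.50.
Subtracting fixed costs: EBIT = $388,290.50 − $182,200 = $206,090.50.
So DOL = total CM / EBIT = $388,290.50 / $206,090.50 = 1.8841.

1.88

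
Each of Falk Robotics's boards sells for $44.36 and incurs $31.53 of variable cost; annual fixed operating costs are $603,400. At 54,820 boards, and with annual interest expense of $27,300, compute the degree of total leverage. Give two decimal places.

Contribution at this volume is 54,820 × $12.83 = $703,340.60.
Operating income = contribution − fixed costs = $703,340.60 − $603,400 = $99,940.60. Interest = $27,300.00.
DOL = $703,340.60 ÷ $99,940.60 = 7.0376; DFL = $99,940.60 ÷ $72,640.60 = 1.3758.
Combined leverage = 7.0376 × 1.3758 = 9.6823.

9.68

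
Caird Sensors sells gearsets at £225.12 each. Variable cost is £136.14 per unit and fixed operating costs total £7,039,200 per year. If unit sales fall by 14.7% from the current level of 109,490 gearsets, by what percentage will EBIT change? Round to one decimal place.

-53.0%

At 109,490 units, contribution = 109,490 × £88.98 = £9,742,420.20.
Subtracting fixed costs: EBIT = £9,742,420.20 − £7,039,200 = £2,703,220.20.
Degree of operating leverage = £9,742,420.20 / £2,703,220.20 = 3.6040.
So EBIT moves 3.6040 × (-14.7%) = -53.0%.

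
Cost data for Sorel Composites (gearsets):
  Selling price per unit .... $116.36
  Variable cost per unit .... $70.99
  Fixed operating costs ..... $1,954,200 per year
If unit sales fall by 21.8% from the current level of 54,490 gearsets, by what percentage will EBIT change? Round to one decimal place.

-104.0%

Contribution at this volume is 54,490 × $45.37 = $2,472,211.30.
EBIT = $2,472,211.30 − $1,954,200 = $518,011.30.
Degree of operating leverage = $2,472,211.30 / $518,011.30 = 4.7725.
Operating income changes by 4.7725 × -21.8% = -104.0%.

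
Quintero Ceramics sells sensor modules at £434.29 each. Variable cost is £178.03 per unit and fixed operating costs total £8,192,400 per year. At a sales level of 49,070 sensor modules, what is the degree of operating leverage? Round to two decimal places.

2.87

Total contribution margin = 49,070 × £256.26 = £12,574,678.20.
EBIT = £12,574,678.20 − £8,192,400 = £4,382,278.20.
So DOL = total CM / EBIT = £12,574,678.20 / £4,382,278.20 = 2.8694.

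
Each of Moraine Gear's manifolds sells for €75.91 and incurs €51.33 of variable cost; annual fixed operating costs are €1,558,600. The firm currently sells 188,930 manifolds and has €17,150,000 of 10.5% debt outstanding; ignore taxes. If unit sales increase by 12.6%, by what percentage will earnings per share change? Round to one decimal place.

+45.6%

Total contribution margin = 188,930 × €24.58 = €4,643,899.40.
EBIT = €4,643,899.40 − €1,558,600 = €3,085,299.40.
After interest of €1,800,750.00, pre-tax earnings = €1,284,549.40.
DCL = total CM / (EBIT − I) = €4,643,899.40 / €1,284,549.40 = 3.6152.
%ΔEPS = DCL × %ΔSales = 3.6152 × +12.6% = +45.6%.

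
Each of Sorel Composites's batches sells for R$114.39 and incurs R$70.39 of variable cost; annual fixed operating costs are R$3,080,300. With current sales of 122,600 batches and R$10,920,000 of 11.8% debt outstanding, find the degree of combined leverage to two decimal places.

5.26

Contribution at this volume is 122,600 × R$44.00 = R$5,394,400.00.
Subtracting fixed costs: EBIT = R$5,394,400.00 − R$3,080,300 = R$2,314,100.00. Interest = R$1,288,560.00.
DOL = R$5,394,400.00 ÷ R$2,314,100.00 = 2.3311; DFL = R$2,314,100.00 ÷ R$1,025,540.00 = 2.2565.
DCL = DOL × DFL = 2.3311 × 2.2565 = 5.2601.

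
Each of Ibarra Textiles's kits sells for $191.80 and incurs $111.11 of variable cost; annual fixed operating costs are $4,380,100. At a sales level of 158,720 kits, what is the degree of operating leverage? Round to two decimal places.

Total contribution margin = 158,720 × $80.69 = $12,807,116.80.
EBIT = $12,807,116.80 − $4,380,100 = $8,427,016.80.
So DOL = total CM / EBIT = $12,807,116.80 / $8,427,016.80 = 1.5198.

1.52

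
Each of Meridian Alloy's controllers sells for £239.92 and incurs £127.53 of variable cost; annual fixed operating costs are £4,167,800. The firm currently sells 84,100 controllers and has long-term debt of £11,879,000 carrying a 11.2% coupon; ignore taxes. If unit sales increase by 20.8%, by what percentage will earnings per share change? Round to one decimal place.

+49.7%

Contribution at this volume is 84,100 × £112.39 = £9,451,999.00.
EBIT = £9,451,999.00 − £4,167,800 = £5,284,199.00.
After interest of £1,330,448.00, pre-tax earnings = £3,953,751.00.
DCL = total CM / (EBIT − I) = £9,451,999.00 / £3,953,751.00 = 2.3906.
%ΔEPS = DCL × %ΔSales = 2.3906 × +20.8% = +49.7%.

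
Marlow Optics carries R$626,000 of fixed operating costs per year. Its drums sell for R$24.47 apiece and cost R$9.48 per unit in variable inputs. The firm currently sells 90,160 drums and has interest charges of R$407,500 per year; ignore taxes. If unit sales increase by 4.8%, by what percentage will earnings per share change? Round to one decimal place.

At 90,160 units, contribution = 90,160 × R$14.99 = R$1,351,498.40.
Subtracting fixed costs: EBIT = R$1,351,498.40 − R$626,000 = R$725,498.40.
After interest of R$407,500.00, pre-tax earnings = R$317,998.40.
DCL = total CM / (EBIT − I) = R$1,351,498.40 / R$317,998.40 = 4.2500.
EPS therefore changes by 4.2500 × (+4.8%) = +20.4%.

+20.4%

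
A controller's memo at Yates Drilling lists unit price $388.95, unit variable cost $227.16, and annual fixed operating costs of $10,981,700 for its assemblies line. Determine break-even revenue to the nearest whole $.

$26,400,471

Contribution margin per unit = $388.95 − $227.16 = $161.79, a CM ratio of $161.79 ÷ $388.95 = 0.4160.
Break-even revenue = fixed costs × price ÷ CM = $10,981,700 × $388.95 ÷ $161.79 = $26,400,471.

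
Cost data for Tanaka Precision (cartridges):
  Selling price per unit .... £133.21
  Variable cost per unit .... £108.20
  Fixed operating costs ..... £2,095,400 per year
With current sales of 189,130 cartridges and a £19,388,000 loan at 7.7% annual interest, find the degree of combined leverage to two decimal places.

4.14

Total contribution margin = 189,130 × £25.01 = £4,730,141.30.
EBIT = £4,730,141.30 − £2,095,400 = £2,634,741.30. Interest = £1,492,876.00, so EBIT − I = £1,141,865.30.
DCL = contribution ÷ (EBIT − I) = £4,730,141.30 ÷ £1,141,865.30 = 4.1425.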